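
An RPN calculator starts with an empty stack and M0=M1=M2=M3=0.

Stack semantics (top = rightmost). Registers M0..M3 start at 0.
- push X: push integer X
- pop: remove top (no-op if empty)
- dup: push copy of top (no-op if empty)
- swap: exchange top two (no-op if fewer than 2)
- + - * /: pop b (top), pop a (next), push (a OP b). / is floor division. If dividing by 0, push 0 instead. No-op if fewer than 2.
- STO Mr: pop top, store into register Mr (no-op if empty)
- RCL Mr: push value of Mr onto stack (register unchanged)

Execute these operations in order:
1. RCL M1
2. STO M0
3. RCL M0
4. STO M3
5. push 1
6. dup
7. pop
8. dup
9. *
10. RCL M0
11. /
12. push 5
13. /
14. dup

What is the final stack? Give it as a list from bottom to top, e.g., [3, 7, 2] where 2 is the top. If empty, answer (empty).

Answer: [0, 0]

Derivation:
After op 1 (RCL M1): stack=[0] mem=[0,0,0,0]
After op 2 (STO M0): stack=[empty] mem=[0,0,0,0]
After op 3 (RCL M0): stack=[0] mem=[0,0,0,0]
After op 4 (STO M3): stack=[empty] mem=[0,0,0,0]
After op 5 (push 1): stack=[1] mem=[0,0,0,0]
After op 6 (dup): stack=[1,1] mem=[0,0,0,0]
After op 7 (pop): stack=[1] mem=[0,0,0,0]
After op 8 (dup): stack=[1,1] mem=[0,0,0,0]
After op 9 (*): stack=[1] mem=[0,0,0,0]
After op 10 (RCL M0): stack=[1,0] mem=[0,0,0,0]
After op 11 (/): stack=[0] mem=[0,0,0,0]
After op 12 (push 5): stack=[0,5] mem=[0,0,0,0]
After op 13 (/): stack=[0] mem=[0,0,0,0]
After op 14 (dup): stack=[0,0] mem=[0,0,0,0]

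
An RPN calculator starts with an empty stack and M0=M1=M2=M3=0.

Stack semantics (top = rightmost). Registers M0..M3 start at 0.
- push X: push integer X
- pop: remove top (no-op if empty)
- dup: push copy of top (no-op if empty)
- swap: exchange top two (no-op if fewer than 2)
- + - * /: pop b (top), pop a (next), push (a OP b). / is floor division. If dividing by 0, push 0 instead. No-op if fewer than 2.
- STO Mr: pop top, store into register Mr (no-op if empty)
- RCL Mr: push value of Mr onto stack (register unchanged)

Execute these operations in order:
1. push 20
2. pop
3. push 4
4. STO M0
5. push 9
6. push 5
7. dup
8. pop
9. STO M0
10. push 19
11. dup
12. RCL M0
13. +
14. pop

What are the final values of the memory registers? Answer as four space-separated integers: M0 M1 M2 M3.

Answer: 5 0 0 0

Derivation:
After op 1 (push 20): stack=[20] mem=[0,0,0,0]
After op 2 (pop): stack=[empty] mem=[0,0,0,0]
After op 3 (push 4): stack=[4] mem=[0,0,0,0]
After op 4 (STO M0): stack=[empty] mem=[4,0,0,0]
After op 5 (push 9): stack=[9] mem=[4,0,0,0]
After op 6 (push 5): stack=[9,5] mem=[4,0,0,0]
After op 7 (dup): stack=[9,5,5] mem=[4,0,0,0]
After op 8 (pop): stack=[9,5] mem=[4,0,0,0]
After op 9 (STO M0): stack=[9] mem=[5,0,0,0]
After op 10 (push 19): stack=[9,19] mem=[5,0,0,0]
After op 11 (dup): stack=[9,19,19] mem=[5,0,0,0]
After op 12 (RCL M0): stack=[9,19,19,5] mem=[5,0,0,0]
After op 13 (+): stack=[9,19,24] mem=[5,0,0,0]
After op 14 (pop): stack=[9,19] mem=[5,0,0,0]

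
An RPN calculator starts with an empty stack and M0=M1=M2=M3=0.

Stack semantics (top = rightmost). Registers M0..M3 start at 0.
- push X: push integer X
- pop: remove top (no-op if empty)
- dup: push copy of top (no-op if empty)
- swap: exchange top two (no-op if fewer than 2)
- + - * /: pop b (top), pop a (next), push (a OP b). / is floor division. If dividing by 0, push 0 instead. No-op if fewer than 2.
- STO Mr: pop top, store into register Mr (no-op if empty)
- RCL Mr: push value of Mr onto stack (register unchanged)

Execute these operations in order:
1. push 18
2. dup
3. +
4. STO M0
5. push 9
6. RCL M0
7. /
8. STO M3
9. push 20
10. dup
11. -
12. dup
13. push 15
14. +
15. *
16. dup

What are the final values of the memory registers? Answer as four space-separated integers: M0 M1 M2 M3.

Answer: 36 0 0 0

Derivation:
After op 1 (push 18): stack=[18] mem=[0,0,0,0]
After op 2 (dup): stack=[18,18] mem=[0,0,0,0]
After op 3 (+): stack=[36] mem=[0,0,0,0]
After op 4 (STO M0): stack=[empty] mem=[36,0,0,0]
After op 5 (push 9): stack=[9] mem=[36,0,0,0]
After op 6 (RCL M0): stack=[9,36] mem=[36,0,0,0]
After op 7 (/): stack=[0] mem=[36,0,0,0]
After op 8 (STO M3): stack=[empty] mem=[36,0,0,0]
After op 9 (push 20): stack=[20] mem=[36,0,0,0]
After op 10 (dup): stack=[20,20] mem=[36,0,0,0]
After op 11 (-): stack=[0] mem=[36,0,0,0]
After op 12 (dup): stack=[0,0] mem=[36,0,0,0]
After op 13 (push 15): stack=[0,0,15] mem=[36,0,0,0]
After op 14 (+): stack=[0,15] mem=[36,0,0,0]
After op 15 (*): stack=[0] mem=[36,0,0,0]
After op 16 (dup): stack=[0,0] mem=[36,0,0,0]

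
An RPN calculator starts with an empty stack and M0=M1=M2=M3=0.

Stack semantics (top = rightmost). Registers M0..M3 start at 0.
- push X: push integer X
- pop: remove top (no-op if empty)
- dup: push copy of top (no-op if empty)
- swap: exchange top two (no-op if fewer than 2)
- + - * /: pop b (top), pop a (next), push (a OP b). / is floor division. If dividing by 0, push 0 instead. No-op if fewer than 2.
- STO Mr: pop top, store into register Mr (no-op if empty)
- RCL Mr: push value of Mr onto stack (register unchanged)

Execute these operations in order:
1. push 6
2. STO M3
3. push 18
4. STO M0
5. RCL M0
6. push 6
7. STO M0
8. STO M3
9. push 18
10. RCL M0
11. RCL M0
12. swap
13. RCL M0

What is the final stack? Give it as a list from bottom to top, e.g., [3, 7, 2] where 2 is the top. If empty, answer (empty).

After op 1 (push 6): stack=[6] mem=[0,0,0,0]
After op 2 (STO M3): stack=[empty] mem=[0,0,0,6]
After op 3 (push 18): stack=[18] mem=[0,0,0,6]
After op 4 (STO M0): stack=[empty] mem=[18,0,0,6]
After op 5 (RCL M0): stack=[18] mem=[18,0,0,6]
After op 6 (push 6): stack=[18,6] mem=[18,0,0,6]
After op 7 (STO M0): stack=[18] mem=[6,0,0,6]
After op 8 (STO M3): stack=[empty] mem=[6,0,0,18]
After op 9 (push 18): stack=[18] mem=[6,0,0,18]
After op 10 (RCL M0): stack=[18,6] mem=[6,0,0,18]
After op 11 (RCL M0): stack=[18,6,6] mem=[6,0,0,18]
After op 12 (swap): stack=[18,6,6] mem=[6,0,0,18]
After op 13 (RCL M0): stack=[18,6,6,6] mem=[6,0,0,18]

Answer: [18, 6, 6, 6]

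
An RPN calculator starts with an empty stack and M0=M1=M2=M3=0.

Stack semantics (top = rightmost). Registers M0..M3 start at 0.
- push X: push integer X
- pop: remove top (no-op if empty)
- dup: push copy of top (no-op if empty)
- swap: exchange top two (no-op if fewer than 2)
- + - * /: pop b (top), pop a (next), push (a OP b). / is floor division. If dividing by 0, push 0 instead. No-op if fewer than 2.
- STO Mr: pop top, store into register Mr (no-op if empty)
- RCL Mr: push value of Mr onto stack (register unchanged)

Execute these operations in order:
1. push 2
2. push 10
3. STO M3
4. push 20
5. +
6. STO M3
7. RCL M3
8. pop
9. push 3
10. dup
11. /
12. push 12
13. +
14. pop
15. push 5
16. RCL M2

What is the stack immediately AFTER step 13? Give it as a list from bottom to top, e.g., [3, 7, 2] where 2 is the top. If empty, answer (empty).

After op 1 (push 2): stack=[2] mem=[0,0,0,0]
After op 2 (push 10): stack=[2,10] mem=[0,0,0,0]
After op 3 (STO M3): stack=[2] mem=[0,0,0,10]
After op 4 (push 20): stack=[2,20] mem=[0,0,0,10]
After op 5 (+): stack=[22] mem=[0,0,0,10]
After op 6 (STO M3): stack=[empty] mem=[0,0,0,22]
After op 7 (RCL M3): stack=[22] mem=[0,0,0,22]
After op 8 (pop): stack=[empty] mem=[0,0,0,22]
After op 9 (push 3): stack=[3] mem=[0,0,0,22]
After op 10 (dup): stack=[3,3] mem=[0,0,0,22]
After op 11 (/): stack=[1] mem=[0,0,0,22]
After op 12 (push 12): stack=[1,12] mem=[0,0,0,22]
After op 13 (+): stack=[13] mem=[0,0,0,22]

[13]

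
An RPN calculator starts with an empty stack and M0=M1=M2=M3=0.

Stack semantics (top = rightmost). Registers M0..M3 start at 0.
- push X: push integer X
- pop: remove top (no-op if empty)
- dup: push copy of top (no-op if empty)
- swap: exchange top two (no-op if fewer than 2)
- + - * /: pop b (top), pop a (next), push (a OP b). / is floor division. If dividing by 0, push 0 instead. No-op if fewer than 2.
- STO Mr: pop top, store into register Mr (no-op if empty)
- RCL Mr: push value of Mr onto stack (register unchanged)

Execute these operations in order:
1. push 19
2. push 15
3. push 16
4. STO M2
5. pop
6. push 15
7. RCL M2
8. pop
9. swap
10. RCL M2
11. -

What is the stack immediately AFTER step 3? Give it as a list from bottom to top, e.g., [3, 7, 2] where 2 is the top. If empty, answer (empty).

After op 1 (push 19): stack=[19] mem=[0,0,0,0]
After op 2 (push 15): stack=[19,15] mem=[0,0,0,0]
After op 3 (push 16): stack=[19,15,16] mem=[0,0,0,0]

[19, 15, 16]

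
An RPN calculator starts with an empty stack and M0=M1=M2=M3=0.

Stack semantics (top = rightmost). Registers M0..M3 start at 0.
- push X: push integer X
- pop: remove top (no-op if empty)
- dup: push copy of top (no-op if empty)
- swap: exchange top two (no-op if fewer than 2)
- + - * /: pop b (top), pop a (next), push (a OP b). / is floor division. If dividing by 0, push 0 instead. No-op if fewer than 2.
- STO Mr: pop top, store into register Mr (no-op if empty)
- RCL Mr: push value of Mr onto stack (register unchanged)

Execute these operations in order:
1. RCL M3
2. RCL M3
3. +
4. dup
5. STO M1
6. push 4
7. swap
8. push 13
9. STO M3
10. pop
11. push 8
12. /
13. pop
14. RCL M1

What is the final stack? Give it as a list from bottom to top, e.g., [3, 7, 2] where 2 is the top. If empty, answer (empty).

Answer: [0]

Derivation:
After op 1 (RCL M3): stack=[0] mem=[0,0,0,0]
After op 2 (RCL M3): stack=[0,0] mem=[0,0,0,0]
After op 3 (+): stack=[0] mem=[0,0,0,0]
After op 4 (dup): stack=[0,0] mem=[0,0,0,0]
After op 5 (STO M1): stack=[0] mem=[0,0,0,0]
After op 6 (push 4): stack=[0,4] mem=[0,0,0,0]
After op 7 (swap): stack=[4,0] mem=[0,0,0,0]
After op 8 (push 13): stack=[4,0,13] mem=[0,0,0,0]
After op 9 (STO M3): stack=[4,0] mem=[0,0,0,13]
After op 10 (pop): stack=[4] mem=[0,0,0,13]
After op 11 (push 8): stack=[4,8] mem=[0,0,0,13]
After op 12 (/): stack=[0] mem=[0,0,0,13]
After op 13 (pop): stack=[empty] mem=[0,0,0,13]
After op 14 (RCL M1): stack=[0] mem=[0,0,0,13]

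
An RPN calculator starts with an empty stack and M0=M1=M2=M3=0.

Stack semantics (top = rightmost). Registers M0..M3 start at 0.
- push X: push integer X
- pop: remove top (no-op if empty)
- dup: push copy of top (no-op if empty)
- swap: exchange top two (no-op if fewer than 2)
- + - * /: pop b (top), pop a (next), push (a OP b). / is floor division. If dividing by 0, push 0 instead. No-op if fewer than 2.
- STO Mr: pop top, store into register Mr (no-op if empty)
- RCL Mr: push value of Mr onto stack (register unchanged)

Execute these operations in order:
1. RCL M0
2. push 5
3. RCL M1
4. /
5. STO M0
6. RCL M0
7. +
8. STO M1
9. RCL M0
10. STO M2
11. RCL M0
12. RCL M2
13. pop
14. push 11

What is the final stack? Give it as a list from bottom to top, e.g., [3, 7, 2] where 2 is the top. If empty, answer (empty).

After op 1 (RCL M0): stack=[0] mem=[0,0,0,0]
After op 2 (push 5): stack=[0,5] mem=[0,0,0,0]
After op 3 (RCL M1): stack=[0,5,0] mem=[0,0,0,0]
After op 4 (/): stack=[0,0] mem=[0,0,0,0]
After op 5 (STO M0): stack=[0] mem=[0,0,0,0]
After op 6 (RCL M0): stack=[0,0] mem=[0,0,0,0]
After op 7 (+): stack=[0] mem=[0,0,0,0]
After op 8 (STO M1): stack=[empty] mem=[0,0,0,0]
After op 9 (RCL M0): stack=[0] mem=[0,0,0,0]
After op 10 (STO M2): stack=[empty] mem=[0,0,0,0]
After op 11 (RCL M0): stack=[0] mem=[0,0,0,0]
After op 12 (RCL M2): stack=[0,0] mem=[0,0,0,0]
After op 13 (pop): stack=[0] mem=[0,0,0,0]
After op 14 (push 11): stack=[0,11] mem=[0,0,0,0]

Answer: [0, 11]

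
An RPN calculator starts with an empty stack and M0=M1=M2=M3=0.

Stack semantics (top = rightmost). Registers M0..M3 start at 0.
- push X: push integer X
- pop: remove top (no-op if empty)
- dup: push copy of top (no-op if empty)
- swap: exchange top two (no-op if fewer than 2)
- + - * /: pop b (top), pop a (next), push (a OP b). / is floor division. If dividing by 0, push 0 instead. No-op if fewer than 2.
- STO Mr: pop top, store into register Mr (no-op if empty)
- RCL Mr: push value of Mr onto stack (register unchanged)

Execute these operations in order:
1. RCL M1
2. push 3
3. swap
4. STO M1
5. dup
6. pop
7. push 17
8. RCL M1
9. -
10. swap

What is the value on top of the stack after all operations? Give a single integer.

Answer: 3

Derivation:
After op 1 (RCL M1): stack=[0] mem=[0,0,0,0]
After op 2 (push 3): stack=[0,3] mem=[0,0,0,0]
After op 3 (swap): stack=[3,0] mem=[0,0,0,0]
After op 4 (STO M1): stack=[3] mem=[0,0,0,0]
After op 5 (dup): stack=[3,3] mem=[0,0,0,0]
After op 6 (pop): stack=[3] mem=[0,0,0,0]
After op 7 (push 17): stack=[3,17] mem=[0,0,0,0]
After op 8 (RCL M1): stack=[3,17,0] mem=[0,0,0,0]
After op 9 (-): stack=[3,17] mem=[0,0,0,0]
After op 10 (swap): stack=[17,3] mem=[0,0,0,0]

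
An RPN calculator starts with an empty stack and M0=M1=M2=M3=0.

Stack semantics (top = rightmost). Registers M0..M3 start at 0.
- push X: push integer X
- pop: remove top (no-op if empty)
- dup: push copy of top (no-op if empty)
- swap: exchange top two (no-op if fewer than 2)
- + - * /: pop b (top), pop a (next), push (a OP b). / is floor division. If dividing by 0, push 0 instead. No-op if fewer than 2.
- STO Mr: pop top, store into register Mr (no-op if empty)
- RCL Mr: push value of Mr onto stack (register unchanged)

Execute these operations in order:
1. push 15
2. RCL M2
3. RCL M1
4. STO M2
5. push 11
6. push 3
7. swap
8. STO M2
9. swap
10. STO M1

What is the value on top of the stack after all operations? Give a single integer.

After op 1 (push 15): stack=[15] mem=[0,0,0,0]
After op 2 (RCL M2): stack=[15,0] mem=[0,0,0,0]
After op 3 (RCL M1): stack=[15,0,0] mem=[0,0,0,0]
After op 4 (STO M2): stack=[15,0] mem=[0,0,0,0]
After op 5 (push 11): stack=[15,0,11] mem=[0,0,0,0]
After op 6 (push 3): stack=[15,0,11,3] mem=[0,0,0,0]
After op 7 (swap): stack=[15,0,3,11] mem=[0,0,0,0]
After op 8 (STO M2): stack=[15,0,3] mem=[0,0,11,0]
After op 9 (swap): stack=[15,3,0] mem=[0,0,11,0]
After op 10 (STO M1): stack=[15,3] mem=[0,0,11,0]

Answer: 3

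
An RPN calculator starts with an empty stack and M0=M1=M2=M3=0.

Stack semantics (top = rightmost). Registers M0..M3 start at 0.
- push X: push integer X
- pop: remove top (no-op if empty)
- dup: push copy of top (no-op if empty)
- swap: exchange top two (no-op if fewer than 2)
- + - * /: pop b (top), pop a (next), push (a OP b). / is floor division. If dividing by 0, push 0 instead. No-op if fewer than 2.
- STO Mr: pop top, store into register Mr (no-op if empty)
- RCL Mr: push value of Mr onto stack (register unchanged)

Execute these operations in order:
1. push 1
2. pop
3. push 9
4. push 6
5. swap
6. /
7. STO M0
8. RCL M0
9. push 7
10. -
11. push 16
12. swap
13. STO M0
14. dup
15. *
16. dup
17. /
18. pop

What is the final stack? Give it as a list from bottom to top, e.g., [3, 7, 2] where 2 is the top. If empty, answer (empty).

After op 1 (push 1): stack=[1] mem=[0,0,0,0]
After op 2 (pop): stack=[empty] mem=[0,0,0,0]
After op 3 (push 9): stack=[9] mem=[0,0,0,0]
After op 4 (push 6): stack=[9,6] mem=[0,0,0,0]
After op 5 (swap): stack=[6,9] mem=[0,0,0,0]
After op 6 (/): stack=[0] mem=[0,0,0,0]
After op 7 (STO M0): stack=[empty] mem=[0,0,0,0]
After op 8 (RCL M0): stack=[0] mem=[0,0,0,0]
After op 9 (push 7): stack=[0,7] mem=[0,0,0,0]
After op 10 (-): stack=[-7] mem=[0,0,0,0]
After op 11 (push 16): stack=[-7,16] mem=[0,0,0,0]
After op 12 (swap): stack=[16,-7] mem=[0,0,0,0]
After op 13 (STO M0): stack=[16] mem=[-7,0,0,0]
After op 14 (dup): stack=[16,16] mem=[-7,0,0,0]
After op 15 (*): stack=[256] mem=[-7,0,0,0]
After op 16 (dup): stack=[256,256] mem=[-7,0,0,0]
After op 17 (/): stack=[1] mem=[-7,0,0,0]
After op 18 (pop): stack=[empty] mem=[-7,0,0,0]

Answer: (empty)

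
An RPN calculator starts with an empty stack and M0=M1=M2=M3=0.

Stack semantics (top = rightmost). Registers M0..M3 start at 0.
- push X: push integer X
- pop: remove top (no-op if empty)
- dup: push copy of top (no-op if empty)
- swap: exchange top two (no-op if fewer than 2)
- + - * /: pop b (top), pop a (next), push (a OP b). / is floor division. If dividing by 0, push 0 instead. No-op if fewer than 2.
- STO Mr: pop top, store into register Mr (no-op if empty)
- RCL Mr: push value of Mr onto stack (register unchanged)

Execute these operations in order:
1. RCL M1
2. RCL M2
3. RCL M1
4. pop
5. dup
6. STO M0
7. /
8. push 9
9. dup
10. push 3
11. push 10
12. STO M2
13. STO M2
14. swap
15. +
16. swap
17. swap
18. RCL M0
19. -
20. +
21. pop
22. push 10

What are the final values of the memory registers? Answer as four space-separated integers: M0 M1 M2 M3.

After op 1 (RCL M1): stack=[0] mem=[0,0,0,0]
After op 2 (RCL M2): stack=[0,0] mem=[0,0,0,0]
After op 3 (RCL M1): stack=[0,0,0] mem=[0,0,0,0]
After op 4 (pop): stack=[0,0] mem=[0,0,0,0]
After op 5 (dup): stack=[0,0,0] mem=[0,0,0,0]
After op 6 (STO M0): stack=[0,0] mem=[0,0,0,0]
After op 7 (/): stack=[0] mem=[0,0,0,0]
After op 8 (push 9): stack=[0,9] mem=[0,0,0,0]
After op 9 (dup): stack=[0,9,9] mem=[0,0,0,0]
After op 10 (push 3): stack=[0,9,9,3] mem=[0,0,0,0]
After op 11 (push 10): stack=[0,9,9,3,10] mem=[0,0,0,0]
After op 12 (STO M2): stack=[0,9,9,3] mem=[0,0,10,0]
After op 13 (STO M2): stack=[0,9,9] mem=[0,0,3,0]
After op 14 (swap): stack=[0,9,9] mem=[0,0,3,0]
After op 15 (+): stack=[0,18] mem=[0,0,3,0]
After op 16 (swap): stack=[18,0] mem=[0,0,3,0]
After op 17 (swap): stack=[0,18] mem=[0,0,3,0]
After op 18 (RCL M0): stack=[0,18,0] mem=[0,0,3,0]
After op 19 (-): stack=[0,18] mem=[0,0,3,0]
After op 20 (+): stack=[18] mem=[0,0,3,0]
After op 21 (pop): stack=[empty] mem=[0,0,3,0]
After op 22 (push 10): stack=[10] mem=[0,0,3,0]

Answer: 0 0 3 0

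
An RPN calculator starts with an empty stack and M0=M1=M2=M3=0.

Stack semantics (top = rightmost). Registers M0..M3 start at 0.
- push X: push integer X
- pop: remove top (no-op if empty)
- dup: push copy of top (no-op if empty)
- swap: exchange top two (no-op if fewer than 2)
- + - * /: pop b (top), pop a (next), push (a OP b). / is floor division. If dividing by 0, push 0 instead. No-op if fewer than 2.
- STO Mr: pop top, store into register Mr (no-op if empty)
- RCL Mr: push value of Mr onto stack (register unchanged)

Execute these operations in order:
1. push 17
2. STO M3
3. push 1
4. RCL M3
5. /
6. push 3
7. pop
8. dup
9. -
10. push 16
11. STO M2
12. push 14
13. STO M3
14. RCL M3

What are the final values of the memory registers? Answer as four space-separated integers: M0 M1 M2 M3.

After op 1 (push 17): stack=[17] mem=[0,0,0,0]
After op 2 (STO M3): stack=[empty] mem=[0,0,0,17]
After op 3 (push 1): stack=[1] mem=[0,0,0,17]
After op 4 (RCL M3): stack=[1,17] mem=[0,0,0,17]
After op 5 (/): stack=[0] mem=[0,0,0,17]
After op 6 (push 3): stack=[0,3] mem=[0,0,0,17]
After op 7 (pop): stack=[0] mem=[0,0,0,17]
After op 8 (dup): stack=[0,0] mem=[0,0,0,17]
After op 9 (-): stack=[0] mem=[0,0,0,17]
After op 10 (push 16): stack=[0,16] mem=[0,0,0,17]
After op 11 (STO M2): stack=[0] mem=[0,0,16,17]
After op 12 (push 14): stack=[0,14] mem=[0,0,16,17]
After op 13 (STO M3): stack=[0] mem=[0,0,16,14]
After op 14 (RCL M3): stack=[0,14] mem=[0,0,16,14]

Answer: 0 0 16 14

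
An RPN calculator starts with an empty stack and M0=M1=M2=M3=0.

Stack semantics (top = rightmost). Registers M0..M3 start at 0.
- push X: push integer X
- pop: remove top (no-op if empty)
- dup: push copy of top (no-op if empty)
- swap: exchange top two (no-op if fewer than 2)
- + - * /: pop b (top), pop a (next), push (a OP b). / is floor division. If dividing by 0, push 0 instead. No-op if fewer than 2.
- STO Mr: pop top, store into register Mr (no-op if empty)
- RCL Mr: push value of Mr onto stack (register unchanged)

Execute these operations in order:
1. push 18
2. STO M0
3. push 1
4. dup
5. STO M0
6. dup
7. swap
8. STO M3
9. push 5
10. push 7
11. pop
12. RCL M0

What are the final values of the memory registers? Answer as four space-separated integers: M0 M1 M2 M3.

Answer: 1 0 0 1

Derivation:
After op 1 (push 18): stack=[18] mem=[0,0,0,0]
After op 2 (STO M0): stack=[empty] mem=[18,0,0,0]
After op 3 (push 1): stack=[1] mem=[18,0,0,0]
After op 4 (dup): stack=[1,1] mem=[18,0,0,0]
After op 5 (STO M0): stack=[1] mem=[1,0,0,0]
After op 6 (dup): stack=[1,1] mem=[1,0,0,0]
After op 7 (swap): stack=[1,1] mem=[1,0,0,0]
After op 8 (STO M3): stack=[1] mem=[1,0,0,1]
After op 9 (push 5): stack=[1,5] mem=[1,0,0,1]
After op 10 (push 7): stack=[1,5,7] mem=[1,0,0,1]
After op 11 (pop): stack=[1,5] mem=[1,0,0,1]
After op 12 (RCL M0): stack=[1,5,1] mem=[1,0,0,1]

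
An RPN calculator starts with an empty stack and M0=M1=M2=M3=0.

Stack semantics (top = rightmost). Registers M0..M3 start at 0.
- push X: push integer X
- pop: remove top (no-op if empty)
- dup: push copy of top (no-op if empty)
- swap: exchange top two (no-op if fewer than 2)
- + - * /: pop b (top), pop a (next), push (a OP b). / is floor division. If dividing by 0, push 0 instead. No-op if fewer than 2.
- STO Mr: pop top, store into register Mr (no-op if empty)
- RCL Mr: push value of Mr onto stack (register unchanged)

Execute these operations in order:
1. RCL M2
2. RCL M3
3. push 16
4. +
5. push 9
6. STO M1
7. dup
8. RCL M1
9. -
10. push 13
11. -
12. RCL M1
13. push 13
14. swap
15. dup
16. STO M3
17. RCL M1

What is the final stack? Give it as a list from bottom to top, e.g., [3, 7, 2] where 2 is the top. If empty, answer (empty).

After op 1 (RCL M2): stack=[0] mem=[0,0,0,0]
After op 2 (RCL M3): stack=[0,0] mem=[0,0,0,0]
After op 3 (push 16): stack=[0,0,16] mem=[0,0,0,0]
After op 4 (+): stack=[0,16] mem=[0,0,0,0]
After op 5 (push 9): stack=[0,16,9] mem=[0,0,0,0]
After op 6 (STO M1): stack=[0,16] mem=[0,9,0,0]
After op 7 (dup): stack=[0,16,16] mem=[0,9,0,0]
After op 8 (RCL M1): stack=[0,16,16,9] mem=[0,9,0,0]
After op 9 (-): stack=[0,16,7] mem=[0,9,0,0]
After op 10 (push 13): stack=[0,16,7,13] mem=[0,9,0,0]
After op 11 (-): stack=[0,16,-6] mem=[0,9,0,0]
After op 12 (RCL M1): stack=[0,16,-6,9] mem=[0,9,0,0]
After op 13 (push 13): stack=[0,16,-6,9,13] mem=[0,9,0,0]
After op 14 (swap): stack=[0,16,-6,13,9] mem=[0,9,0,0]
After op 15 (dup): stack=[0,16,-6,13,9,9] mem=[0,9,0,0]
After op 16 (STO M3): stack=[0,16,-6,13,9] mem=[0,9,0,9]
After op 17 (RCL M1): stack=[0,16,-6,13,9,9] mem=[0,9,0,9]

Answer: [0, 16, -6, 13, 9, 9]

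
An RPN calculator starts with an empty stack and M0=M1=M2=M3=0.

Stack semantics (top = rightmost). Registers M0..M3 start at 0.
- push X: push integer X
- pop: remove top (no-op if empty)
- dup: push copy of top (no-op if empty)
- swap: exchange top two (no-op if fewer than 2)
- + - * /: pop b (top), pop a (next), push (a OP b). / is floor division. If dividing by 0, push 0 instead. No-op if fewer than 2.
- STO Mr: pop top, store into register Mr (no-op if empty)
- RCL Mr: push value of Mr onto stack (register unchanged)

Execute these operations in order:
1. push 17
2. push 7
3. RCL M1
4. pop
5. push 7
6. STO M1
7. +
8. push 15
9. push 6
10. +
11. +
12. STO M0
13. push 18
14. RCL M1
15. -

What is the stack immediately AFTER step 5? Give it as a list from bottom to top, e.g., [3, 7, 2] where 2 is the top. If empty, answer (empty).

After op 1 (push 17): stack=[17] mem=[0,0,0,0]
After op 2 (push 7): stack=[17,7] mem=[0,0,0,0]
After op 3 (RCL M1): stack=[17,7,0] mem=[0,0,0,0]
After op 4 (pop): stack=[17,7] mem=[0,0,0,0]
After op 5 (push 7): stack=[17,7,7] mem=[0,0,0,0]

[17, 7, 7]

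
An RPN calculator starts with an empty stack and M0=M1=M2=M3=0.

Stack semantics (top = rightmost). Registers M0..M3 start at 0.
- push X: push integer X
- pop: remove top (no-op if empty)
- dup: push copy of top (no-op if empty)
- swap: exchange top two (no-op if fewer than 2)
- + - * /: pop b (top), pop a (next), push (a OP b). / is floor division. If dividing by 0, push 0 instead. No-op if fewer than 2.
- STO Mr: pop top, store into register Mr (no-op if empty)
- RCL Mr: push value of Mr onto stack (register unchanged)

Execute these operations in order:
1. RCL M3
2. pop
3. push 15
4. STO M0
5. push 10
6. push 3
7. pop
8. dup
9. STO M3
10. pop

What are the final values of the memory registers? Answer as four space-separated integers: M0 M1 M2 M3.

After op 1 (RCL M3): stack=[0] mem=[0,0,0,0]
After op 2 (pop): stack=[empty] mem=[0,0,0,0]
After op 3 (push 15): stack=[15] mem=[0,0,0,0]
After op 4 (STO M0): stack=[empty] mem=[15,0,0,0]
After op 5 (push 10): stack=[10] mem=[15,0,0,0]
After op 6 (push 3): stack=[10,3] mem=[15,0,0,0]
After op 7 (pop): stack=[10] mem=[15,0,0,0]
After op 8 (dup): stack=[10,10] mem=[15,0,0,0]
After op 9 (STO M3): stack=[10] mem=[15,0,0,10]
After op 10 (pop): stack=[empty] mem=[15,0,0,10]

Answer: 15 0 0 10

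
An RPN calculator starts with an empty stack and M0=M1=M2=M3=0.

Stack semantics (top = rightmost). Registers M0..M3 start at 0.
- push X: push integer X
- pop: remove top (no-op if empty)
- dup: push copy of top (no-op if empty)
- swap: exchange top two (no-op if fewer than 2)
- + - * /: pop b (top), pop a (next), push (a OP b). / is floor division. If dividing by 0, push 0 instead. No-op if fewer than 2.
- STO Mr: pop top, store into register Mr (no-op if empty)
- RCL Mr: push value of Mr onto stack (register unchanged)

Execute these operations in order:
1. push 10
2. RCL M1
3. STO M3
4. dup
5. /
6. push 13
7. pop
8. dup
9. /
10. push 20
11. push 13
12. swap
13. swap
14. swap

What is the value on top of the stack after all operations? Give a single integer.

Answer: 20

Derivation:
After op 1 (push 10): stack=[10] mem=[0,0,0,0]
After op 2 (RCL M1): stack=[10,0] mem=[0,0,0,0]
After op 3 (STO M3): stack=[10] mem=[0,0,0,0]
After op 4 (dup): stack=[10,10] mem=[0,0,0,0]
After op 5 (/): stack=[1] mem=[0,0,0,0]
After op 6 (push 13): stack=[1,13] mem=[0,0,0,0]
After op 7 (pop): stack=[1] mem=[0,0,0,0]
After op 8 (dup): stack=[1,1] mem=[0,0,0,0]
After op 9 (/): stack=[1] mem=[0,0,0,0]
After op 10 (push 20): stack=[1,20] mem=[0,0,0,0]
After op 11 (push 13): stack=[1,20,13] mem=[0,0,0,0]
After op 12 (swap): stack=[1,13,20] mem=[0,0,0,0]
After op 13 (swap): stack=[1,20,13] mem=[0,0,0,0]
After op 14 (swap): stack=[1,13,20] mem=[0,0,0,0]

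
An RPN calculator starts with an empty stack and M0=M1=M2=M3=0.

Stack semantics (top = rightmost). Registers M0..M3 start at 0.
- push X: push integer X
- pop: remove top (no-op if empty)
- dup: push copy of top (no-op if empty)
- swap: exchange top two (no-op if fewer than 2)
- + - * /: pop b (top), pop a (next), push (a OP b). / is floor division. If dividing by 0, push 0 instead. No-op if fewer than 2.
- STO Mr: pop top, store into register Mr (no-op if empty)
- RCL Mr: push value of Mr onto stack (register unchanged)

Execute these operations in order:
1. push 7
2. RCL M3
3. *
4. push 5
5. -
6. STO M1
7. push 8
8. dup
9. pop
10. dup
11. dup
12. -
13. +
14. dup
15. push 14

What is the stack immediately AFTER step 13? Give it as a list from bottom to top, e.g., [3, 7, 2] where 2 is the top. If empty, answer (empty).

After op 1 (push 7): stack=[7] mem=[0,0,0,0]
After op 2 (RCL M3): stack=[7,0] mem=[0,0,0,0]
After op 3 (*): stack=[0] mem=[0,0,0,0]
After op 4 (push 5): stack=[0,5] mem=[0,0,0,0]
After op 5 (-): stack=[-5] mem=[0,0,0,0]
After op 6 (STO M1): stack=[empty] mem=[0,-5,0,0]
After op 7 (push 8): stack=[8] mem=[0,-5,0,0]
After op 8 (dup): stack=[8,8] mem=[0,-5,0,0]
After op 9 (pop): stack=[8] mem=[0,-5,0,0]
After op 10 (dup): stack=[8,8] mem=[0,-5,0,0]
After op 11 (dup): stack=[8,8,8] mem=[0,-5,0,0]
After op 12 (-): stack=[8,0] mem=[0,-5,0,0]
After op 13 (+): stack=[8] mem=[0,-5,0,0]

[8]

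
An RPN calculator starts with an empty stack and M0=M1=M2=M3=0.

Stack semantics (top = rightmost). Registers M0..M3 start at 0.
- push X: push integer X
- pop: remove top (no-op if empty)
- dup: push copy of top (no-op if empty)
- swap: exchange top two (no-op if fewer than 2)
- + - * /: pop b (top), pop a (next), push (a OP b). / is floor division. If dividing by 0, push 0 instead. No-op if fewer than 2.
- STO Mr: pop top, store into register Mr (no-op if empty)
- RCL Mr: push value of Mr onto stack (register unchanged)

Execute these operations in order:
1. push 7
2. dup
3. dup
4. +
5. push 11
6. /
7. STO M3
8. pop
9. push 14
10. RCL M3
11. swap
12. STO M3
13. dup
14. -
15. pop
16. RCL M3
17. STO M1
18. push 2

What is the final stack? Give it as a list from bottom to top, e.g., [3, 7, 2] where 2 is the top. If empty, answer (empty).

Answer: [2]

Derivation:
After op 1 (push 7): stack=[7] mem=[0,0,0,0]
After op 2 (dup): stack=[7,7] mem=[0,0,0,0]
After op 3 (dup): stack=[7,7,7] mem=[0,0,0,0]
After op 4 (+): stack=[7,14] mem=[0,0,0,0]
After op 5 (push 11): stack=[7,14,11] mem=[0,0,0,0]
After op 6 (/): stack=[7,1] mem=[0,0,0,0]
After op 7 (STO M3): stack=[7] mem=[0,0,0,1]
After op 8 (pop): stack=[empty] mem=[0,0,0,1]
After op 9 (push 14): stack=[14] mem=[0,0,0,1]
After op 10 (RCL M3): stack=[14,1] mem=[0,0,0,1]
After op 11 (swap): stack=[1,14] mem=[0,0,0,1]
After op 12 (STO M3): stack=[1] mem=[0,0,0,14]
After op 13 (dup): stack=[1,1] mem=[0,0,0,14]
After op 14 (-): stack=[0] mem=[0,0,0,14]
After op 15 (pop): stack=[empty] mem=[0,0,0,14]
After op 16 (RCL M3): stack=[14] mem=[0,0,0,14]
After op 17 (STO M1): stack=[empty] mem=[0,14,0,14]
After op 18 (push 2): stack=[2] mem=[0,14,0,14]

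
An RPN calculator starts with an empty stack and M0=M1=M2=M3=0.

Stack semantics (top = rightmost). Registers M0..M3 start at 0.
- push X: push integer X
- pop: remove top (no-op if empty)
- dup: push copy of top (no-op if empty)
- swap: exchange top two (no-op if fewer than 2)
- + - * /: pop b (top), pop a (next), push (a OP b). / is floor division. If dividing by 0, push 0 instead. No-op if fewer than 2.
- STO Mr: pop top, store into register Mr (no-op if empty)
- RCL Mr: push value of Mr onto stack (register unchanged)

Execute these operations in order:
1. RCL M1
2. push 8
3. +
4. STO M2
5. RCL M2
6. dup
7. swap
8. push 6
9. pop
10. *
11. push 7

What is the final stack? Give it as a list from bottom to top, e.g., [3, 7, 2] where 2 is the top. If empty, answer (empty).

After op 1 (RCL M1): stack=[0] mem=[0,0,0,0]
After op 2 (push 8): stack=[0,8] mem=[0,0,0,0]
After op 3 (+): stack=[8] mem=[0,0,0,0]
After op 4 (STO M2): stack=[empty] mem=[0,0,8,0]
After op 5 (RCL M2): stack=[8] mem=[0,0,8,0]
After op 6 (dup): stack=[8,8] mem=[0,0,8,0]
After op 7 (swap): stack=[8,8] mem=[0,0,8,0]
After op 8 (push 6): stack=[8,8,6] mem=[0,0,8,0]
After op 9 (pop): stack=[8,8] mem=[0,0,8,0]
After op 10 (*): stack=[64] mem=[0,0,8,0]
After op 11 (push 7): stack=[64,7] mem=[0,0,8,0]

Answer: [64, 7]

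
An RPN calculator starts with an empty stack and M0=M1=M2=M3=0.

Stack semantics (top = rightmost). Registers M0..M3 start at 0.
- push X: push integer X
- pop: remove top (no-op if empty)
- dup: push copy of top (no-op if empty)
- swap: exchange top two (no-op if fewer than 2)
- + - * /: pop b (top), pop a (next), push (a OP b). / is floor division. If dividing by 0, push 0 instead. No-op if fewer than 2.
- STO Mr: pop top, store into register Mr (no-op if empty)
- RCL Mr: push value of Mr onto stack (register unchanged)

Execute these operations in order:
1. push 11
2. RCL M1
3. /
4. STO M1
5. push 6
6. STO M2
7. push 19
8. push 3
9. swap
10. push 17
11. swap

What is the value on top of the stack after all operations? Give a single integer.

After op 1 (push 11): stack=[11] mem=[0,0,0,0]
After op 2 (RCL M1): stack=[11,0] mem=[0,0,0,0]
After op 3 (/): stack=[0] mem=[0,0,0,0]
After op 4 (STO M1): stack=[empty] mem=[0,0,0,0]
After op 5 (push 6): stack=[6] mem=[0,0,0,0]
After op 6 (STO M2): stack=[empty] mem=[0,0,6,0]
After op 7 (push 19): stack=[19] mem=[0,0,6,0]
After op 8 (push 3): stack=[19,3] mem=[0,0,6,0]
After op 9 (swap): stack=[3,19] mem=[0,0,6,0]
After op 10 (push 17): stack=[3,19,17] mem=[0,0,6,0]
After op 11 (swap): stack=[3,17,19] mem=[0,0,6,0]

Answer: 19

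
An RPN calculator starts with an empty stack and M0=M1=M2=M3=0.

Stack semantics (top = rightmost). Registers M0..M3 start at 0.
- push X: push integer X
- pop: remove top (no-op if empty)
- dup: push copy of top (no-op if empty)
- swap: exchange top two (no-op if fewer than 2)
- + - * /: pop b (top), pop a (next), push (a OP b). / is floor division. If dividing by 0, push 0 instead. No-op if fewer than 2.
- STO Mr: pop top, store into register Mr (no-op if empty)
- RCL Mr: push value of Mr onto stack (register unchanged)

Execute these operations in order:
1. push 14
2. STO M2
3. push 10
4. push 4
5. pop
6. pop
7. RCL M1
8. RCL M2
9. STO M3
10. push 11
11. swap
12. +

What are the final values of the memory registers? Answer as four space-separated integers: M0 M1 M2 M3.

Answer: 0 0 14 14

Derivation:
After op 1 (push 14): stack=[14] mem=[0,0,0,0]
After op 2 (STO M2): stack=[empty] mem=[0,0,14,0]
After op 3 (push 10): stack=[10] mem=[0,0,14,0]
After op 4 (push 4): stack=[10,4] mem=[0,0,14,0]
After op 5 (pop): stack=[10] mem=[0,0,14,0]
After op 6 (pop): stack=[empty] mem=[0,0,14,0]
After op 7 (RCL M1): stack=[0] mem=[0,0,14,0]
After op 8 (RCL M2): stack=[0,14] mem=[0,0,14,0]
After op 9 (STO M3): stack=[0] mem=[0,0,14,14]
After op 10 (push 11): stack=[0,11] mem=[0,0,14,14]
After op 11 (swap): stack=[11,0] mem=[0,0,14,14]
After op 12 (+): stack=[11] mem=[0,0,14,14]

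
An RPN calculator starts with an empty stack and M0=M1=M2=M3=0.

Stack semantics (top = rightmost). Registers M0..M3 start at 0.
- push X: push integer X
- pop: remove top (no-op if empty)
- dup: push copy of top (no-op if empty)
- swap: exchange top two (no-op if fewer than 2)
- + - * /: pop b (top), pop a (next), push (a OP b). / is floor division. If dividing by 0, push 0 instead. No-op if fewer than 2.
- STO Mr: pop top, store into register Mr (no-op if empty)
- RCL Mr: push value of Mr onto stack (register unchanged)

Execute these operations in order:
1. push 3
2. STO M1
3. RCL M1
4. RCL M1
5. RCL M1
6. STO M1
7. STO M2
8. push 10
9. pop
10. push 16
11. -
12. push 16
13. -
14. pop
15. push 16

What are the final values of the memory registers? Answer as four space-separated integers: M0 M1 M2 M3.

After op 1 (push 3): stack=[3] mem=[0,0,0,0]
After op 2 (STO M1): stack=[empty] mem=[0,3,0,0]
After op 3 (RCL M1): stack=[3] mem=[0,3,0,0]
After op 4 (RCL M1): stack=[3,3] mem=[0,3,0,0]
After op 5 (RCL M1): stack=[3,3,3] mem=[0,3,0,0]
After op 6 (STO M1): stack=[3,3] mem=[0,3,0,0]
After op 7 (STO M2): stack=[3] mem=[0,3,3,0]
After op 8 (push 10): stack=[3,10] mem=[0,3,3,0]
After op 9 (pop): stack=[3] mem=[0,3,3,0]
After op 10 (push 16): stack=[3,16] mem=[0,3,3,0]
After op 11 (-): stack=[-13] mem=[0,3,3,0]
After op 12 (push 16): stack=[-13,16] mem=[0,3,3,0]
After op 13 (-): stack=[-29] mem=[0,3,3,0]
After op 14 (pop): stack=[empty] mem=[0,3,3,0]
After op 15 (push 16): stack=[16] mem=[0,3,3,0]

Answer: 0 3 3 0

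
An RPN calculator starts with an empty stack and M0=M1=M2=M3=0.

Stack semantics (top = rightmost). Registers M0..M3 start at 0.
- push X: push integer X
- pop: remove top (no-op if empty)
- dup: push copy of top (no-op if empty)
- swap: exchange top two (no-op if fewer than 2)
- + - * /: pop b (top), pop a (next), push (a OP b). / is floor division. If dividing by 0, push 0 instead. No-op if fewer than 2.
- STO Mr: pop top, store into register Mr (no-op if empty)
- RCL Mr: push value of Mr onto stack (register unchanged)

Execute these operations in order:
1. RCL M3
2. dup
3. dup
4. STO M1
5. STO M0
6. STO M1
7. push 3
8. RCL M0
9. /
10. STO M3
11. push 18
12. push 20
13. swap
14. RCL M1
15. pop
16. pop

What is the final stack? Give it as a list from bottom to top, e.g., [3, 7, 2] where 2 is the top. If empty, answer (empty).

After op 1 (RCL M3): stack=[0] mem=[0,0,0,0]
After op 2 (dup): stack=[0,0] mem=[0,0,0,0]
After op 3 (dup): stack=[0,0,0] mem=[0,0,0,0]
After op 4 (STO M1): stack=[0,0] mem=[0,0,0,0]
After op 5 (STO M0): stack=[0] mem=[0,0,0,0]
After op 6 (STO M1): stack=[empty] mem=[0,0,0,0]
After op 7 (push 3): stack=[3] mem=[0,0,0,0]
After op 8 (RCL M0): stack=[3,0] mem=[0,0,0,0]
After op 9 (/): stack=[0] mem=[0,0,0,0]
After op 10 (STO M3): stack=[empty] mem=[0,0,0,0]
After op 11 (push 18): stack=[18] mem=[0,0,0,0]
After op 12 (push 20): stack=[18,20] mem=[0,0,0,0]
After op 13 (swap): stack=[20,18] mem=[0,0,0,0]
After op 14 (RCL M1): stack=[20,18,0] mem=[0,0,0,0]
After op 15 (pop): stack=[20,18] mem=[0,0,0,0]
After op 16 (pop): stack=[20] mem=[0,0,0,0]

Answer: [20]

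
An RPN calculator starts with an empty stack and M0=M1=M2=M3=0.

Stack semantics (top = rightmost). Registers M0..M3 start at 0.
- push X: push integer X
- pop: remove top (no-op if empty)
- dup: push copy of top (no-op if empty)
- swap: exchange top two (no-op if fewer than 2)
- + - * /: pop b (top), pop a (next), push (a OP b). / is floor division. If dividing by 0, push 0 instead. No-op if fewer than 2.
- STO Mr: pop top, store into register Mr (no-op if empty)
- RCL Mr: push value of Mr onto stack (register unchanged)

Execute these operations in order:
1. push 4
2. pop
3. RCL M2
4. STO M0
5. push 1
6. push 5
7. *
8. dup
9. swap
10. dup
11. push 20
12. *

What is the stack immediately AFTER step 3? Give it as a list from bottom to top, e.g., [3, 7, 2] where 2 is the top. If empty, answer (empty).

After op 1 (push 4): stack=[4] mem=[0,0,0,0]
After op 2 (pop): stack=[empty] mem=[0,0,0,0]
After op 3 (RCL M2): stack=[0] mem=[0,0,0,0]

[0]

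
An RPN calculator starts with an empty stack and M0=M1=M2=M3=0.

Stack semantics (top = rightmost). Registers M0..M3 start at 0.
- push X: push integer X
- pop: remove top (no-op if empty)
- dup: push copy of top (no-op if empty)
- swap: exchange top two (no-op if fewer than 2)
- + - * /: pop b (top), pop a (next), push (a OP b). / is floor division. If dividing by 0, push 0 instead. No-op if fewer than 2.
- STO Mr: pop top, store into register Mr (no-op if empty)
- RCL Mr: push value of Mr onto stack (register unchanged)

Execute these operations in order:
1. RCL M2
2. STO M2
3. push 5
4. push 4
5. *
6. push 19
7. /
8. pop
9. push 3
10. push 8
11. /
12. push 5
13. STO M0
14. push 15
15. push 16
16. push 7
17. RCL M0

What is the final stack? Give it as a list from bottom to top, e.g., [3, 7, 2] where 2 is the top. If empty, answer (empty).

After op 1 (RCL M2): stack=[0] mem=[0,0,0,0]
After op 2 (STO M2): stack=[empty] mem=[0,0,0,0]
After op 3 (push 5): stack=[5] mem=[0,0,0,0]
After op 4 (push 4): stack=[5,4] mem=[0,0,0,0]
After op 5 (*): stack=[20] mem=[0,0,0,0]
After op 6 (push 19): stack=[20,19] mem=[0,0,0,0]
After op 7 (/): stack=[1] mem=[0,0,0,0]
After op 8 (pop): stack=[empty] mem=[0,0,0,0]
After op 9 (push 3): stack=[3] mem=[0,0,0,0]
After op 10 (push 8): stack=[3,8] mem=[0,0,0,0]
After op 11 (/): stack=[0] mem=[0,0,0,0]
After op 12 (push 5): stack=[0,5] mem=[0,0,0,0]
After op 13 (STO M0): stack=[0] mem=[5,0,0,0]
After op 14 (push 15): stack=[0,15] mem=[5,0,0,0]
After op 15 (push 16): stack=[0,15,16] mem=[5,0,0,0]
After op 16 (push 7): stack=[0,15,16,7] mem=[5,0,0,0]
After op 17 (RCL M0): stack=[0,15,16,7,5] mem=[5,0,0,0]

Answer: [0, 15, 16, 7, 5]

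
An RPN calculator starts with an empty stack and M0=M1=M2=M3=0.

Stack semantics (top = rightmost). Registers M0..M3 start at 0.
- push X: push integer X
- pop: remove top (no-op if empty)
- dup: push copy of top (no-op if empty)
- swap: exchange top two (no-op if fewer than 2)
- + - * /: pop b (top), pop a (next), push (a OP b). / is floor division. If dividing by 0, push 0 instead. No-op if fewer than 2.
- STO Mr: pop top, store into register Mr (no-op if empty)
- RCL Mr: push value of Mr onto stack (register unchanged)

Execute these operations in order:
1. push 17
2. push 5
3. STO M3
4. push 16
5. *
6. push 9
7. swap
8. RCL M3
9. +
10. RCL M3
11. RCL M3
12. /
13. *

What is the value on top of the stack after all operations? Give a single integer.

Answer: 277

Derivation:
After op 1 (push 17): stack=[17] mem=[0,0,0,0]
After op 2 (push 5): stack=[17,5] mem=[0,0,0,0]
After op 3 (STO M3): stack=[17] mem=[0,0,0,5]
After op 4 (push 16): stack=[17,16] mem=[0,0,0,5]
After op 5 (*): stack=[272] mem=[0,0,0,5]
After op 6 (push 9): stack=[272,9] mem=[0,0,0,5]
After op 7 (swap): stack=[9,272] mem=[0,0,0,5]
After op 8 (RCL M3): stack=[9,272,5] mem=[0,0,0,5]
After op 9 (+): stack=[9,277] mem=[0,0,0,5]
After op 10 (RCL M3): stack=[9,277,5] mem=[0,0,0,5]
After op 11 (RCL M3): stack=[9,277,5,5] mem=[0,0,0,5]
After op 12 (/): stack=[9,277,1] mem=[0,0,0,5]
After op 13 (*): stack=[9,277] mem=[0,0,0,5]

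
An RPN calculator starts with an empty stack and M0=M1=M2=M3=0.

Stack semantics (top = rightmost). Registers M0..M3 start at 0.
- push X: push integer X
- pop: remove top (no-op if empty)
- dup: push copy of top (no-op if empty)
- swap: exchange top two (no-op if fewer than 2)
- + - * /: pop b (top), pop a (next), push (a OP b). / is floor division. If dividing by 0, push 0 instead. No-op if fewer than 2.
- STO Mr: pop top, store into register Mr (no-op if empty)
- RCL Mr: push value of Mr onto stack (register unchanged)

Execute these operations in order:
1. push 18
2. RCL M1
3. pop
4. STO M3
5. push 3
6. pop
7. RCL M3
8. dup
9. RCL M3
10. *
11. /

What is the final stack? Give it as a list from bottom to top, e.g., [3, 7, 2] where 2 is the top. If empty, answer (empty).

After op 1 (push 18): stack=[18] mem=[0,0,0,0]
After op 2 (RCL M1): stack=[18,0] mem=[0,0,0,0]
After op 3 (pop): stack=[18] mem=[0,0,0,0]
After op 4 (STO M3): stack=[empty] mem=[0,0,0,18]
After op 5 (push 3): stack=[3] mem=[0,0,0,18]
After op 6 (pop): stack=[empty] mem=[0,0,0,18]
After op 7 (RCL M3): stack=[18] mem=[0,0,0,18]
After op 8 (dup): stack=[18,18] mem=[0,0,0,18]
After op 9 (RCL M3): stack=[18,18,18] mem=[0,0,0,18]
After op 10 (*): stack=[18,324] mem=[0,0,0,18]
After op 11 (/): stack=[0] mem=[0,0,0,18]

Answer: [0]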